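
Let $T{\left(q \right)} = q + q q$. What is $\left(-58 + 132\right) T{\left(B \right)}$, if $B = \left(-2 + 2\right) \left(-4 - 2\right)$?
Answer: $0$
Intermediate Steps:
$B = 0$ ($B = 0 \left(-6\right) = 0$)
$T{\left(q \right)} = q + q^{2}$
$\left(-58 + 132\right) T{\left(B \right)} = \left(-58 + 132\right) 0 \left(1 + 0\right) = 74 \cdot 0 \cdot 1 = 74 \cdot 0 = 0$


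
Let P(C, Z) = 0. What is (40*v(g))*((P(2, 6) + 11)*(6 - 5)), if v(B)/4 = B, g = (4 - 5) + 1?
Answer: 0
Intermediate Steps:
g = 0 (g = -1 + 1 = 0)
v(B) = 4*B
(40*v(g))*((P(2, 6) + 11)*(6 - 5)) = (40*(4*0))*((0 + 11)*(6 - 5)) = (40*0)*(11*1) = 0*11 = 0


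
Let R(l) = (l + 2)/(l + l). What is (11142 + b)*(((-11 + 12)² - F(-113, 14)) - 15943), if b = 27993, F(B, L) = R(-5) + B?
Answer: -1238959311/2 ≈ -6.1948e+8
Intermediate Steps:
R(l) = (2 + l)/(2*l) (R(l) = (2 + l)/((2*l)) = (2 + l)*(1/(2*l)) = (2 + l)/(2*l))
F(B, L) = 3/10 + B (F(B, L) = (½)*(2 - 5)/(-5) + B = (½)*(-⅕)*(-3) + B = 3/10 + B)
(11142 + b)*(((-11 + 12)² - F(-113, 14)) - 15943) = (11142 + 27993)*(((-11 + 12)² - (3/10 - 113)) - 15943) = 39135*((1² - 1*(-1127/10)) - 15943) = 39135*((1 + 1127/10) - 15943) = 39135*(1137/10 - 15943) = 39135*(-158293/10) = -1238959311/2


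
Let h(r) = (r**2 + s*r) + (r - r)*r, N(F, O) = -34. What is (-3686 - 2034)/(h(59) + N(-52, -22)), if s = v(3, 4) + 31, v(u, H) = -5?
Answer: -5720/4981 ≈ -1.1484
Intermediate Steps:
s = 26 (s = -5 + 31 = 26)
h(r) = r**2 + 26*r (h(r) = (r**2 + 26*r) + (r - r)*r = (r**2 + 26*r) + 0*r = (r**2 + 26*r) + 0 = r**2 + 26*r)
(-3686 - 2034)/(h(59) + N(-52, -22)) = (-3686 - 2034)/(59*(26 + 59) - 34) = -5720/(59*85 - 34) = -5720/(5015 - 34) = -5720/4981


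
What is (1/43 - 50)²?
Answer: 4618201/1849 ≈ 2497.7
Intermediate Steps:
(1/43 - 50)² = (-2149/43)² = 4618201/1849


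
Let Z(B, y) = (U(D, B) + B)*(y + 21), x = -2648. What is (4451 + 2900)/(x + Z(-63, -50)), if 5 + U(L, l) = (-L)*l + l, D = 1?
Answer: -7351/676 ≈ -10.874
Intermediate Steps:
U(L, l) = -5 + l - L*l (U(L, l) = -5 + ((-L)*l + l) = -5 + (-L*l + l) = -5 + (l - L*l) = -5 + l - L*l)
Z(B, y) = (-5 + B)*(21 + y) (Z(B, y) = ((-5 + B - 1*1*B) + B)*(y + 21) = ((-5 + B - B) + B)*(21 + y) = (-5 + B)*(21 + y))
(4451 + 2900)/(x + Z(-63, -50)) = (4451 + 2900)/(-2648 + (-105 - 5*(-50) + 21*(-63) - 63*(-50))) = 7351/(-2648 + (-105 + 250 - 1323 + 3150)) = 7351/(-2648 + 1972) = 7351/(-676) = 7351*(-1/676) = -7351/676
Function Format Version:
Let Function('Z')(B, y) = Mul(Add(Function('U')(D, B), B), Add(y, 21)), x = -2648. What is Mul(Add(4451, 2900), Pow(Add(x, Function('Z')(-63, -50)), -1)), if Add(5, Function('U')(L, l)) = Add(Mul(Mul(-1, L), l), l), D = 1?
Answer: Rational(-7351, 676) ≈ -10.874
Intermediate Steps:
Function('U')(L, l) = Add(-5, l, Mul(-1, L, l)) (Function('U')(L, l) = Add(-5, Add(Mul(Mul(-1, L), l), l)) = Add(-5, Add(Mul(-1, L, l), l)) = Add(-5, Add(l, Mul(-1, L, l))) = Add(-5, l, Mul(-1, L, l)))
Function('Z')(B, y) = Mul(Add(-5, B), Add(21, y)) (Function('Z')(B, y) = Mul(Add(Add(-5, B, Mul(-1, 1, B)), B), Add(y, 21)) = Mul(Add(Add(-5, B, Mul(-1, B)), B), Add(21, y)) = Mul(Add(-5, B), Add(21, y)))
Mul(Add(4451, 2900), Pow(Add(x, Function('Z')(-63, -50)), -1)) = Mul(Add(4451, 2900), Pow(Add(-2648, Add(-105, Mul(-5, -50), Mul(21, -63), Mul(-63, -50))), -1)) = Mul(7351, Pow(Add(-2648, Add(-105, 250, -1323, 3150)), -1)) = Mul(7351, Pow(Add(-2648, 1972), -1)) = Mul(7351, Pow(-676, -1)) = Mul(7351, Rational(-1, 676)) = Rational(-7351, 676)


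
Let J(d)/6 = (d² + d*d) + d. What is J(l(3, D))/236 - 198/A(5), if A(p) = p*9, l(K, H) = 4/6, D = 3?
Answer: -3859/885 ≈ -4.3605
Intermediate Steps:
l(K, H) = ⅔ (l(K, H) = 4*(⅙) = ⅔)
J(d) = 6*d + 12*d² (J(d) = 6*((d² + d*d) + d) = 6*((d² + d²) + d) = 6*(2*d² + d) = 6*(d + 2*d²) = 6*d + 12*d²)
A(p) = 9*p
J(l(3, D))/236 - 198/A(5) = (6*(⅔)*(1 + 2*(⅔)))/236 - 198/(9*5) = (6*(⅔)*(1 + 4/3))*(1/236) - 198/45 = (6*(⅔)*(7/3))*(1/236) - 198*1/45 = (28/3)*(1/236) - 22/5 = 7/177 - 22/5 = -3859/885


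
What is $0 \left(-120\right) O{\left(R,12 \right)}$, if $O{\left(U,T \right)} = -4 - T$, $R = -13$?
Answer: $0$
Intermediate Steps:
$0 \left(-120\right) O{\left(R,12 \right)} = 0 \left(-120\right) \left(-4 - 12\right) = 0 \left(-4 - 12\right) = 0 \left(-16\right) = 0$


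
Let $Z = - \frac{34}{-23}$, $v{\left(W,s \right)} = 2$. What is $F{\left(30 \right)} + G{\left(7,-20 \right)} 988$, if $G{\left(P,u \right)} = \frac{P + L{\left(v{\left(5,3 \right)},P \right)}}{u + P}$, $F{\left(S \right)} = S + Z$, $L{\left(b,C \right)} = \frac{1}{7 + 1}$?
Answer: $- \frac{23461}{46} \approx -510.02$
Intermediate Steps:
$L{\left(b,C \right)} = \frac{1}{8}$
$Z = \frac{34}{23}$ ($Z = \left(-34\right) \left(- \frac{1}{23}\right) = \frac{34}{23} \approx 1.4783$)
$F{\left(S \right)} = \frac{34}{23} + S$ ($F{\left(S \right)} = S + \frac{34}{23} = \frac{34}{23} + S$)
$G{\left(P,u \right)} = \frac{\frac{1}{8} + P}{P + u}$ ($G{\left(P,u \right)} = \frac{P + \frac{1}{8}}{u + P} = \frac{\frac{1}{8} + P}{P + u}$)
$F{\left(30 \right)} + G{\left(7,-20 \right)} 988 = \left(\frac{34}{23} + 30\right) + \frac{\frac{1}{8} + 7}{7 - 20} \cdot 988 = \frac{724}{23} + \frac{1}{-13} \cdot \frac{57}{8} \cdot 988 = \frac{724}{23} + \left(- \frac{1}{13}\right) \frac{57}{8} \cdot 988 = \frac{724}{23} - \frac{1083}{2} = - \frac{23461}{46}$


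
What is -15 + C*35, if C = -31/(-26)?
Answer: 695/26 ≈ 26.731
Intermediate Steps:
C = 31/26 (C = -31*(-1/26) = 31/26 ≈ 1.1923)
-15 + C*35 = -15 + (31/26)*35 = -15 + 1085/26 = 695/26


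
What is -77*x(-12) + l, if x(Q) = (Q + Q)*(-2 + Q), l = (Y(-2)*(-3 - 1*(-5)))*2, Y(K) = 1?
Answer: -25868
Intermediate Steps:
l = 4 (l = (1*(-3 - 1*(-5)))*2 = (1*(-3 + 5))*2 = (1*2)*2 = 2*2 = 4)
x(Q) = 2*Q*(-2 + Q) (x(Q) = (2*Q)*(-2 + Q) = 2*Q*(-2 + Q))
-77*x(-12) + l = -154*(-12)*(-2 - 12) + 4 = -154*(-12)*(-14) + 4 = -77*336 + 4 = -25872 + 4 = -25868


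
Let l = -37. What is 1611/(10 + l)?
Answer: -179/3 ≈ -59.667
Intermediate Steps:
1611/(10 + l) = 1611/(10 - 37) = 1611/(-27) = -1/27*1611 = -179/3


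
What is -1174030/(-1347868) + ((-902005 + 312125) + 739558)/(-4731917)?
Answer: 2676833164503/3188999751478 ≈ 0.83940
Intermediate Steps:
-1174030/(-1347868) + ((-902005 + 312125) + 739558)/(-4731917) = -1174030*(-1/1347868) + (-589880 + 739558)*(-1/4731917) = 587015/673934 + 149678*(-1/4731917) = 587015/673934 - 149678/4731917 = 2676833164503/3188999751478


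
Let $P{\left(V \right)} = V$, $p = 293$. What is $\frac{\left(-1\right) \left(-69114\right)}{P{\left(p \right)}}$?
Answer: $\frac{69114}{293} \approx 235.88$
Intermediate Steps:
$\frac{\left(-1\right) \left(-69114\right)}{P{\left(p \right)}} = \frac{\left(-1\right) \left(-69114\right)}{293} = 69114 \cdot \frac{1}{293} = \frac{69114}{293}$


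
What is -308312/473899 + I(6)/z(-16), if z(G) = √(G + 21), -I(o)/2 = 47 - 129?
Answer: -308312/473899 + 164*√5/5 ≈ 72.692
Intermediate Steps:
I(o) = 164 (I(o) = -2*(47 - 129) = -2*(-82) = 164)
z(G) = √(21 + G)
-308312/473899 + I(6)/z(-16) = -308312/473899 + 164/(√(21 - 16)) = -308312*1/473899 + 164/(√5) = -308312/473899 + 164*(√5/5) = -308312/473899 + 164*√5/5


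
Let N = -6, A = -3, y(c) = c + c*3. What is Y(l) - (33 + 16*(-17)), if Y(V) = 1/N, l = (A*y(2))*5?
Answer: 1433/6 ≈ 238.83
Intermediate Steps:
y(c) = 4*c (y(c) = c + 3*c = 4*c)
l = -120 (l = -12*2*5 = -3*8*5 = -24*5 = -120)
Y(V) = -⅙ (Y(V) = 1/(-6) = -⅙)
Y(l) - (33 + 16*(-17)) = -⅙ - (33 + 16*(-17)) = -⅙ - (33 - 272) = -⅙ - 1*(-239) = -⅙ + 239 = 1433/6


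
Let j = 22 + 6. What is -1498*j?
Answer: -41944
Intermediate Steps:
j = 28
-1498*j = -1498*28 = -41944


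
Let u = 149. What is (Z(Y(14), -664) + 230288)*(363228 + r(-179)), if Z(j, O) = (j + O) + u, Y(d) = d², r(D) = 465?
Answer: 83638115517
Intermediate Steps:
Z(j, O) = 149 + O + j (Z(j, O) = (j + O) + 149 = (O + j) + 149 = 149 + O + j)
(Z(Y(14), -664) + 230288)*(363228 + r(-179)) = ((149 - 664 + 14²) + 230288)*(363228 + 465) = ((149 - 664 + 196) + 230288)*363693 = (-319 + 230288)*363693 = 229969*363693 = 83638115517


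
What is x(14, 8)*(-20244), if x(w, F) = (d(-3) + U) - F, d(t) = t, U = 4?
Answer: 141708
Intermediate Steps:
x(w, F) = 1 - F (x(w, F) = (-3 + 4) - F = 1 - F)
x(14, 8)*(-20244) = (1 - 1*8)*(-20244) = (1 - 8)*(-20244) = -7*(-20244) = 141708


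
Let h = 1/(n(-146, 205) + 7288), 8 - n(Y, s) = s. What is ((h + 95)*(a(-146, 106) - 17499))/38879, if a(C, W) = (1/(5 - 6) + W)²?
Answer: -4361184204/275690989 ≈ -15.819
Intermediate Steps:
n(Y, s) = 8 - s
a(C, W) = (-1 + W)² (a(C, W) = (1/(-1) + W)² = (-1 + W)²)
h = 1/7091 (h = 1/((8 - 1*205) + 7288) = 1/((8 - 205) + 7288) = 1/(-197 + 7288) = 1/7091 ≈ 0.00014102)
((h + 95)*(a(-146, 106) - 17499))/38879 = ((1/7091 + 95)*((-1 + 106)² - 17499))/38879 = (673646*(105² - 17499)/7091)*(1/38879) = (673646*(11025 - 17499)/7091)*(1/38879) = ((673646/7091)*(-6474))*(1/38879) = -4361184204/7091*1/38879 = -4361184204/275690989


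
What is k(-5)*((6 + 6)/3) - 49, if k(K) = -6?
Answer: -73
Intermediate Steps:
k(-5)*((6 + 6)/3) - 49 = -6*(6 + 6)/3 - 49 = -2*12 - 49 = -6*4 - 49 = -24 - 49 = -73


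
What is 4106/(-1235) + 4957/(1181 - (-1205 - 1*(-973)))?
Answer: 320117/1745055 ≈ 0.18344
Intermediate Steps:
4106/(-1235) + 4957/(1181 - (-1205 - 1*(-973))) = 4106*(-1/1235) + 4957/(1181 - (-1205 + 973)) = -4106/1235 + 4957/(1181 - 1*(-232)) = -4106/1235 + 4957/(1181 + 232) = -4106/1235 + 4957/1413 = 320117/1745055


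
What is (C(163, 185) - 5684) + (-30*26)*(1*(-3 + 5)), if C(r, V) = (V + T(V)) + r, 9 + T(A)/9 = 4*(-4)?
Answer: -7121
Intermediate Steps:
T(A) = -225 (T(A) = -81 + 9*(4*(-4)) = -81 + 9*(-16) = -81 - 144 = -225)
C(r, V) = -225 + V + r (C(r, V) = (V - 225) + r = (-225 + V) + r = -225 + V + r)
(C(163, 185) - 5684) + (-30*26)*(1*(-3 + 5)) = ((-225 + 185 + 163) - 5684) + (-30*26)*(1*(-3 + 5)) = (123 - 5684) - 780*2 = -5561 - 780*2 = -5561 - 1560 = -7121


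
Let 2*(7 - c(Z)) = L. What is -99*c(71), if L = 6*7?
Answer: 1386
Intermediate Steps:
L = 42
c(Z) = -14 (c(Z) = 7 - 1/2*42 = 7 - 21 = -14)
-99*c(71) = -99*(-14) = 1386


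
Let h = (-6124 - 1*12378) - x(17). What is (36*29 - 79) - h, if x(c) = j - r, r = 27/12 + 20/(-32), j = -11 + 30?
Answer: 155875/8 ≈ 19484.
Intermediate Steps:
j = 19
r = 13/8 (r = 27*(1/12) + 20*(-1/32) = 9/4 - 5/8 = 13/8 ≈ 1.6250)
x(c) = 139/8 (x(c) = 19 - 1*13/8 = 19 - 13/8 = 139/8)
h = -148155/8 (h = (-6124 - 1*12378) - 1*139/8 = (-6124 - 12378) - 139/8 = -18502 - 139/8 = -148155/8 ≈ -18519.)
(36*29 - 79) - h = (36*29 - 79) - 1*(-148155/8) = (1044 - 79) + 148155/8 = 965 + 148155/8 = 155875/8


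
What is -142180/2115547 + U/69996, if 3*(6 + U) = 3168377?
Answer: 6672956283533/444239483436 ≈ 15.021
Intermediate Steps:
U = 3168359/3 (U = -6 + (⅓)*3168377 = -6 + 3168377/3 = 3168359/3 ≈ 1.0561e+6)
-142180/2115547 + U/69996 = -142180/2115547 + (3168359/3)/69996 = -142180*1/2115547 + (3168359/3)*(1/69996) = -142180/2115547 + 3168359/209988 = 6672956283533/444239483436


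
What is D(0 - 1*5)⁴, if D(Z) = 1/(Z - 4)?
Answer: 1/6561 ≈ 0.00015242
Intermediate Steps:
D(Z) = 1/(-4 + Z)
D(0 - 1*5)⁴ = (1/(-4 + (0 - 1*5)))⁴ = (1/(-4 + (0 - 5)))⁴ = (1/(-4 - 5))⁴ = (1/(-9))⁴ = (-⅑)⁴ = 1/6561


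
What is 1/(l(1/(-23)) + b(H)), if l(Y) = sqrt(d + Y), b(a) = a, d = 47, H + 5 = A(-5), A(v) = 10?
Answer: -23/101 + 6*sqrt(690)/505 ≈ 0.084370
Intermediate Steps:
H = 5 (H = -5 + 10 = 5)
l(Y) = sqrt(47 + Y)
1/(l(1/(-23)) + b(H)) = 1/(sqrt(47 + 1/(-23)) + 5) = 1/(sqrt(47 - 1/23) + 5) = 1/(sqrt(1080/23) + 5) = 1/(6*sqrt(690)/23 + 5) = 1/(5 + 6*sqrt(690)/23)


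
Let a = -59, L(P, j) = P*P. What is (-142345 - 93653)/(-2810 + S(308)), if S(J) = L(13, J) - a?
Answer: 117999/1291 ≈ 91.401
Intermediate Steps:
L(P, j) = P²
S(J) = 228 (S(J) = 13² - 1*(-59) = 169 + 59 = 228)
(-142345 - 93653)/(-2810 + S(308)) = (-142345 - 93653)/(-2810 + 228) = -235998/(-2582) = -235998*(-1/2582) = 117999/1291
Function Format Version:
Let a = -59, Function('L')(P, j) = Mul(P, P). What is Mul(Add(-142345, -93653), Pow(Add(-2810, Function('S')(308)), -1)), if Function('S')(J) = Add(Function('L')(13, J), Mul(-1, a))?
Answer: Rational(117999, 1291) ≈ 91.401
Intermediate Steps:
Function('L')(P, j) = Pow(P, 2)
Function('S')(J) = 228 (Function('S')(J) = Add(Pow(13, 2), Mul(-1, -59)) = Add(169, 59) = 228)
Mul(Add(-142345, -93653), Pow(Add(-2810, Function('S')(308)), -1)) = Mul(Add(-142345, -93653), Pow(Add(-2810, 228), -1)) = Mul(-235998, Pow(-2582, -1)) = Mul(-235998, Rational(-1, 2582)) = Rational(117999, 1291)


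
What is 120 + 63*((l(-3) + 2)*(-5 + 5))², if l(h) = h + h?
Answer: 120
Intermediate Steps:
l(h) = 2*h
120 + 63*((l(-3) + 2)*(-5 + 5))² = 120 + 63*((2*(-3) + 2)*(-5 + 5))² = 120 + 63*((-6 + 2)*0)² = 120 + 63*(-4*0)² = 120 + 63*0² = 120 + 63*0 = 120 + 0 = 120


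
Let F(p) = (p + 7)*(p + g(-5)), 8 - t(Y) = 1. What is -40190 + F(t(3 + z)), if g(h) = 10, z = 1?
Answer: -39952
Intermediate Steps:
t(Y) = 7 (t(Y) = 8 - 1*1 = 8 - 1 = 7)
F(p) = (7 + p)*(10 + p) (F(p) = (p + 7)*(p + 10) = (7 + p)*(10 + p))
-40190 + F(t(3 + z)) = -40190 + (70 + 7**2 + 17*7) = -40190 + (70 + 49 + 119) = -40190 + 238 = -39952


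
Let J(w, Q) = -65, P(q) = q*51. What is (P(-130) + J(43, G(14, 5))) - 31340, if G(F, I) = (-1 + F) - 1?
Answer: -38035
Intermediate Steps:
P(q) = 51*q
G(F, I) = -2 + F
(P(-130) + J(43, G(14, 5))) - 31340 = (51*(-130) - 65) - 31340 = (-6630 - 65) - 31340 = -6695 - 31340 = -38035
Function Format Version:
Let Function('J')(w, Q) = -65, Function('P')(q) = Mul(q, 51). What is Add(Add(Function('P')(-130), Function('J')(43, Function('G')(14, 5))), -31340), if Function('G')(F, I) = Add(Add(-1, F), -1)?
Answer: -38035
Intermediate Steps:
Function('P')(q) = Mul(51, q)
Function('G')(F, I) = Add(-2, F)
Add(Add(Function('P')(-130), Function('J')(43, Function('G')(14, 5))), -31340) = Add(Add(Mul(51, -130), -65), -31340) = Add(Add(-6630, -65), -31340) = Add(-6695, -31340) = -38035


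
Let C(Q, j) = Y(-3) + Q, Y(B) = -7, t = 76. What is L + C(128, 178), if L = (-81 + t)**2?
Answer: 146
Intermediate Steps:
L = 25 (L = (-81 + 76)**2 = (-5)**2 = 25)
C(Q, j) = -7 + Q
L + C(128, 178) = 25 + (-7 + 128) = 25 + 121 = 146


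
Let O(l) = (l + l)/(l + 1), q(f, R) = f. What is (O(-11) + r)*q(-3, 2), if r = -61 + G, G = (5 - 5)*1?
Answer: 882/5 ≈ 176.40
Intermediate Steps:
G = 0 (G = 0*1 = 0)
O(l) = 2*l/(1 + l) (O(l) = (2*l)/(1 + l) = 2*l/(1 + l))
r = -61 (r = -61 + 0 = -61)
(O(-11) + r)*q(-3, 2) = (2*(-11)/(1 - 11) - 61)*(-3) = (2*(-11)/(-10) - 61)*(-3) = (2*(-11)*(-⅒) - 61)*(-3) = (11/5 - 61)*(-3) = -294/5*(-3) = 882/5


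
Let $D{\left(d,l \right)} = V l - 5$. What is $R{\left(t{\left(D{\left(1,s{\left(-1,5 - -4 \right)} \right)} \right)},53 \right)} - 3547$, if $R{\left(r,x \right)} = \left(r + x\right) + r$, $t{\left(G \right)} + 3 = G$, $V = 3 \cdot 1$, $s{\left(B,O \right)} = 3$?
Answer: $-3492$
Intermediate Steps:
$V = 3$
$D{\left(d,l \right)} = -5 + 3 l$ ($D{\left(d,l \right)} = 3 l - 5 = -5 + 3 l$)
$t{\left(G \right)} = -3 + G$
$R{\left(r,x \right)} = x + 2 r$
$R{\left(t{\left(D{\left(1,s{\left(-1,5 - -4 \right)} \right)} \right)},53 \right)} - 3547 = \left(53 + 2 \left(-3 + \left(-5 + 3 \cdot 3\right)\right)\right) - 3547 = \left(53 + 2 \left(-3 + \left(-5 + 9\right)\right)\right) - 3547 = \left(53 + 2 \left(-3 + 4\right)\right) - 3547 = \left(53 + 2 \cdot 1\right) - 3547 = \left(53 + 2\right) - 3547 = 55 - 3547 = -3492$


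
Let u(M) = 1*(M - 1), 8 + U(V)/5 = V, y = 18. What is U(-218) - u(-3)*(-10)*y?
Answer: -1850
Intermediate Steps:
U(V) = -40 + 5*V
u(M) = -1 + M (u(M) = 1*(-1 + M) = -1 + M)
U(-218) - u(-3)*(-10)*y = (-40 + 5*(-218)) - (-1 - 3)*(-10)*18 = (-40 - 1090) - (-4*(-10))*18 = -1130 - 40*18 = -1130 - 1*720 = -1130 - 720 = -1850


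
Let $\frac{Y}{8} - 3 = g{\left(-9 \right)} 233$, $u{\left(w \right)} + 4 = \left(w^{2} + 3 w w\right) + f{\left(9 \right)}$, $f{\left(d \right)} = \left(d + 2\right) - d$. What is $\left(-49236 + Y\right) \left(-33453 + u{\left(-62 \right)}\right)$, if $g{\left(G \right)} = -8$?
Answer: $1159297796$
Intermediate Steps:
$f{\left(d \right)} = 2$ ($f{\left(d \right)} = \left(2 + d\right) - d = 2$)
$u{\left(w \right)} = -2 + 4 w^{2}$ ($u{\left(w \right)} = -4 + \left(\left(w^{2} + 3 w w\right) + 2\right) = -4 + \left(\left(w^{2} + 3 w^{2}\right) + 2\right) = -4 + \left(4 w^{2} + 2\right) = -4 + \left(2 + 4 w^{2}\right) = -2 + 4 w^{2}$)
$Y = -14888$ ($Y = 24 + 8 \left(\left(-8\right) 233\right) = 24 + 8 \left(-1864\right) = 24 - 14912 = -14888$)
$\left(-49236 + Y\right) \left(-33453 + u{\left(-62 \right)}\right) = \left(-49236 - 14888\right) \left(-33453 - \left(2 - 4 \left(-62\right)^{2}\right)\right) = - 64124 \left(-33453 + \left(-2 + 4 \cdot 3844\right)\right) = - 64124 \left(-33453 + \left(-2 + 15376\right)\right) = - 64124 \left(-33453 + 15374\right) = \left(-64124\right) \left(-18079\right) = 1159297796$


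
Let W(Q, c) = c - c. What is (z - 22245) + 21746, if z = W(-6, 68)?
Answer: -499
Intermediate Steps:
W(Q, c) = 0
z = 0
(z - 22245) + 21746 = (0 - 22245) + 21746 = -22245 + 21746 = -499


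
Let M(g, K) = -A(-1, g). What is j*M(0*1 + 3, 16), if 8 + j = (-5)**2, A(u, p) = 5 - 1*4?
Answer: -17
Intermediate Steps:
A(u, p) = 1 (A(u, p) = 5 - 4 = 1)
j = 17 (j = -8 + (-5)**2 = -8 + 25 = 17)
M(g, K) = -1 (M(g, K) = -1*1 = -1)
j*M(0*1 + 3, 16) = 17*(-1) = -17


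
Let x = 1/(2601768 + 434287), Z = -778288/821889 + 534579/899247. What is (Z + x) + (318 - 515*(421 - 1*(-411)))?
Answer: -320249915348372527040074/747963742016318355 ≈ -4.2816e+5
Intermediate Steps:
Z = -86836183135/246360405861 (Z = -778288*1/821889 + 534579*(1/899247) = -778288/821889 + 178193/299749 = -86836183135/246360405861 ≈ -0.35248)
x = 1/3036055 ≈ 3.2937e-7
(Z + x) + (318 - 515*(421 - 1*(-411))) = (-86836183135/246360405861 + 1/3036055) + (318 - 515*(421 - 1*(-411))) = -263639181627526564/747963742016318355 + (318 - 515*(421 + 411)) = -263639181627526564/747963742016318355 + (318 - 515*832) = -263639181627526564/747963742016318355 + (318 - 428480) = -263639181627526564/747963742016318355 - 428162 = -320249915348372527040074/747963742016318355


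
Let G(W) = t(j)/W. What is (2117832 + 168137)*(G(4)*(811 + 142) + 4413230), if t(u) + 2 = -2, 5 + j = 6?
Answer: 10086328441413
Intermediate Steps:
j = 1 (j = -5 + 6 = 1)
t(u) = -4 (t(u) = -2 - 2 = -4)
G(W) = -4/W
(2117832 + 168137)*(G(4)*(811 + 142) + 4413230) = (2117832 + 168137)*((-4/4)*(811 + 142) + 4413230) = 2285969*(-4*1/4*953 + 4413230) = 2285969*(-1*953 + 4413230) = 2285969*(-953 + 4413230) = 2285969*4412277 = 10086328441413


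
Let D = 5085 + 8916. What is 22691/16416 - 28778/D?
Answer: -51574319/76613472 ≈ -0.67318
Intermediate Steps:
D = 14001
22691/16416 - 28778/D = 22691/16416 - 28778/14001 = -51574319/76613472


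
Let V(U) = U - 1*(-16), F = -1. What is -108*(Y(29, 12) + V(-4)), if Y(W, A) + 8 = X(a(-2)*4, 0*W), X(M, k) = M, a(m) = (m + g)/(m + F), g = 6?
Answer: 144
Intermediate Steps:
V(U) = 16 + U (V(U) = U + 16 = 16 + U)
a(m) = (6 + m)/(-1 + m) (a(m) = (m + 6)/(m - 1) = (6 + m)/(-1 + m))
Y(W, A) = -40/3 (Y(W, A) = -8 + ((6 - 2)/(-1 - 2))*4 = -8 + (4/(-3))*4 = -8 - ⅓*4*4 = -8 - 4/3*4 = -8 - 16/3 = -40/3)
-108*(Y(29, 12) + V(-4)) = -108*(-40/3 + (16 - 4)) = -108*(-40/3 + 12) = -108*(-4/3) = 144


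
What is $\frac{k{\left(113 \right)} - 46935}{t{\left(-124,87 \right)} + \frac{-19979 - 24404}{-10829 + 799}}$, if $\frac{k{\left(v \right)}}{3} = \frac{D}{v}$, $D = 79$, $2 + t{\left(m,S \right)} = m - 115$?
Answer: $\frac{17731094180}{89377237} \approx 198.38$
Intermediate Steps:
$t{\left(m,S \right)} = -117 + m$ ($t{\left(m,S \right)} = -2 + \left(m - 115\right) = -2 + \left(-115 + m\right) = -117 + m$)
$k{\left(v \right)} = \frac{237}{v}$ ($k{\left(v \right)} = 3 \frac{79}{v} = \frac{237}{v}$)
$\frac{k{\left(113 \right)} - 46935}{t{\left(-124,87 \right)} + \frac{-19979 - 24404}{-10829 + 799}} = \frac{\frac{237}{113} - 46935}{\left(-117 - 124\right) + \frac{-19979 - 24404}{-10829 + 799}} = \frac{237 \cdot \frac{1}{113} - 46935}{-241 - \frac{44383}{-10030}} = \frac{\frac{237}{113} - 46935}{-241 - - \frac{44383}{10030}} = - \frac{5303418}{113 \left(-241 + \frac{44383}{10030}\right)} = - \frac{5303418}{113 \left(- \frac{2372847}{10030}\right)} = \left(- \frac{5303418}{113}\right) \left(- \frac{10030}{2372847}\right) = \frac{17731094180}{89377237}$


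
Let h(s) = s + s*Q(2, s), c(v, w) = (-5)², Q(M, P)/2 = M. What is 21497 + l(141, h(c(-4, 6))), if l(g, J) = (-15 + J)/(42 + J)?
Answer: 3590109/167 ≈ 21498.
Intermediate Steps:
Q(M, P) = 2*M
c(v, w) = 25
h(s) = 5*s (h(s) = s + s*(2*2) = s + s*4 = s + 4*s = 5*s)
l(g, J) = (-15 + J)/(42 + J)
21497 + l(141, h(c(-4, 6))) = 21497 + (-15 + 5*25)/(42 + 5*25) = 21497 + (-15 + 125)/(42 + 125) = 21497 + 110/167 = 3590109/167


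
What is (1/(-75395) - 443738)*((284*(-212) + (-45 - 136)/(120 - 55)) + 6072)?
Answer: 117731052260365731/4900675 ≈ 2.4023e+10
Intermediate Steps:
(1/(-75395) - 443738)*((284*(-212) + (-45 - 136)/(120 - 55)) + 6072) = (-1/75395 - 443738)*((-60208 - 181/65) + 6072) = -33455626511*((-60208 - 181*1/65) + 6072)/75395 = -33455626511*((-60208 - 181/65) + 6072)/75395 = -33455626511*(-3913701/65 + 6072)/75395 = -33455626511/75395*(-3519021/65) = 117731052260365731/4900675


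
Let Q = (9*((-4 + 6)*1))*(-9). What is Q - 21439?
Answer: -21601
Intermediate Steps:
Q = -162 (Q = (9*(2*1))*(-9) = (9*2)*(-9) = 18*(-9) = -162)
Q - 21439 = -162 - 21439 = -21601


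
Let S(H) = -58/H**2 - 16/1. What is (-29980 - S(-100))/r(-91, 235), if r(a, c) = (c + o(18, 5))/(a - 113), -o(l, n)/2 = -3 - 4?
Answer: 2546939507/103750 ≈ 24549.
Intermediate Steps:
S(H) = -16 - 58/H**2 (S(H) = -58/H**2 - 16*1 = -58/H**2 - 16 = -16 - 58/H**2)
o(l, n) = 14 (o(l, n) = -2*(-3 - 4) = -2*(-7) = 14)
r(a, c) = (14 + c)/(-113 + a) (r(a, c) = (c + 14)/(a - 113) = (14 + c)/(-113 + a))
(-29980 - S(-100))/r(-91, 235) = (-29980 - (-16 - 58/(-100)**2))/(((14 + 235)/(-113 - 91))) = (-29980 - (-16 - 58*1/10000))/((249/(-204))) = (-29980 - (-16 - 29/5000))/((-1/204*249)) = (-29980 - 1*(-80029/5000))/(-83/68) = (-29980 + 80029/5000)*(-68/83) = -149819971/5000*(-68/83) = 2546939507/103750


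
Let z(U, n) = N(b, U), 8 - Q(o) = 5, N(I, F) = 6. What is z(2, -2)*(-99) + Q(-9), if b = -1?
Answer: -591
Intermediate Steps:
Q(o) = 3 (Q(o) = 8 - 1*5 = 8 - 5 = 3)
z(U, n) = 6
z(2, -2)*(-99) + Q(-9) = 6*(-99) + 3 = -594 + 3 = -591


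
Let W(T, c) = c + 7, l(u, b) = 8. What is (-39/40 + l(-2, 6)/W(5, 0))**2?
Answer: 2209/78400 ≈ 0.028176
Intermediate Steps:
W(T, c) = 7 + c
(-39/40 + l(-2, 6)/W(5, 0))**2 = (-39/40 + 8/(7 + 0))**2 = (-39*1/40 + 8/7)**2 = (-39/40 + 8*(1/7))**2 = (-39/40 + 8/7)**2 = (47/280)**2 = 2209/78400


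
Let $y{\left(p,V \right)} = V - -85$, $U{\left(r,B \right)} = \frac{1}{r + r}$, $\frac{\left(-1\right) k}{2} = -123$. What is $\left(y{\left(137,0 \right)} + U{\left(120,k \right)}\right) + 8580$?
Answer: $\frac{2079601}{240} \approx 8665.0$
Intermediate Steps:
$k = 246$ ($k = \left(-2\right) \left(-123\right) = 246$)
$U{\left(r,B \right)} = \frac{1}{2 r}$
$y{\left(p,V \right)} = 85 + V$ ($y{\left(p,V \right)} = V + 85 = 85 + V$)
$\left(y{\left(137,0 \right)} + U{\left(120,k \right)}\right) + 8580 = \left(\left(85 + 0\right) + \frac{1}{2 \cdot 120}\right) + 8580 = \left(85 + \frac{1}{2} \cdot \frac{1}{120}\right) + 8580 = \left(85 + \frac{1}{240}\right) + 8580 = \frac{20401}{240} + 8580 = \frac{2079601}{240}$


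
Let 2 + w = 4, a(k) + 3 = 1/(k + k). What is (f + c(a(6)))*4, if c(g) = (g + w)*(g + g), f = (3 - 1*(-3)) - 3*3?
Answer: 169/18 ≈ 9.3889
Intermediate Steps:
a(k) = -3 + 1/(2*k) (a(k) = -3 + 1/(k + k) = -3 + 1/(2*k))
f = -3 (f = (3 + 3) - 9 = 6 - 9 = -3)
w = 2 (w = -2 + 4 = 2)
c(g) = 2*g*(2 + g) (c(g) = (g + 2)*(g + g) = (2 + g)*(2*g) = 2*g*(2 + g))
(f + c(a(6)))*4 = (-3 + 2*(-3 + (½)/6)*(2 + (-3 + (½)/6)))*4 = (-3 + 2*(-3 + (½)*(⅙))*(2 + (-3 + (½)*(⅙))))*4 = (-3 + 2*(-3 + 1/12)*(2 + (-3 + 1/12)))*4 = (-3 + 2*(-35/12)*(2 - 35/12))*4 = (-3 + 2*(-35/12)*(-11/12))*4 = (-3 + 385/72)*4 = (169/72)*4 = 169/18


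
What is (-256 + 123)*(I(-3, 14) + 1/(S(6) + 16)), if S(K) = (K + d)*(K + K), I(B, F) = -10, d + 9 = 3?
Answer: 21147/16 ≈ 1321.7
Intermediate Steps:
d = -6 (d = -9 + 3 = -6)
S(K) = 2*K*(-6 + K) (S(K) = (K - 6)*(K + K) = (-6 + K)*(2*K) = 2*K*(-6 + K))
(-256 + 123)*(I(-3, 14) + 1/(S(6) + 16)) = (-256 + 123)*(-10 + 1/(2*6*(-6 + 6) + 16)) = -133*(-10 + 1/(2*6*0 + 16)) = -133*(-10 + 1/(0 + 16)) = -133*(-10 + 1/16) = -133*(-159/16) = 21147/16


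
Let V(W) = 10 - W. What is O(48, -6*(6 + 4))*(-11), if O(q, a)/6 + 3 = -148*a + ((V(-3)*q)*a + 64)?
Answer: 1880934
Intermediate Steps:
O(q, a) = 366 - 888*a + 78*a*q (O(q, a) = -18 + 6*(-148*a + (((10 - 1*(-3))*q)*a + 64)) = -18 + 6*(-148*a + (((10 + 3)*q)*a + 64)) = -18 + 6*(-148*a + ((13*q)*a + 64)) = -18 + 6*(-148*a + (13*a*q + 64)) = -18 + 6*(-148*a + (64 + 13*a*q)) = -18 + 6*(64 - 148*a + 13*a*q) = -18 + (384 - 888*a + 78*a*q) = 366 - 888*a + 78*a*q)
O(48, -6*(6 + 4))*(-11) = (366 - (-5328)*(6 + 4) + 78*(-6*(6 + 4))*48)*(-11) = (366 - (-5328)*10 + 78*(-6*10)*48)*(-11) = (366 - 888*(-60) + 78*(-60)*48)*(-11) = (366 + 53280 - 224640)*(-11) = -170994*(-11) = 1880934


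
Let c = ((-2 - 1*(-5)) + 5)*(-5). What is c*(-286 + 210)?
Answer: 3040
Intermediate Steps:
c = -40 (c = ((-2 + 5) + 5)*(-5) = (3 + 5)*(-5) = 8*(-5) = -40)
c*(-286 + 210) = -40*(-286 + 210) = -40*(-76) = 3040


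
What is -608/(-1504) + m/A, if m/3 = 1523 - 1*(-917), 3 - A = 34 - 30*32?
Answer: 361691/43663 ≈ 8.2837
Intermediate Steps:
A = 929 (A = 3 - (34 - 30*32) = 3 - (34 - 960) = 3 - 1*(-926) = 3 + 926 = 929)
m = 7320 (m = 3*(1523 - 1*(-917)) = 3*(1523 + 917) = 3*2440 = 7320)
-608/(-1504) + m/A = -608/(-1504) + 7320/929 = -608*(-1/1504) + 7320*(1/929) = 19/47 + 7320/929 = 361691/43663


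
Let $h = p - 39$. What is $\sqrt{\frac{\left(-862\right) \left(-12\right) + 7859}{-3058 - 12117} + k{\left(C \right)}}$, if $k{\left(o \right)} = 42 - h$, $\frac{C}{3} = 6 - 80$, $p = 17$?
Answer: $\frac{\sqrt{578469179}}{3035} \approx 7.9247$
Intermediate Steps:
$C = -222$ ($C = 3 \left(6 - 80\right) = 3 \left(-74\right) = -222$)
$h = -22$ ($h = 17 - 39 = -22$)
$k{\left(o \right)} = 64$ ($k{\left(o \right)} = 42 - -22 = 42 + 22 = 64$)
$\sqrt{\frac{\left(-862\right) \left(-12\right) + 7859}{-3058 - 12117} + k{\left(C \right)}} = \sqrt{\frac{\left(-862\right) \left(-12\right) + 7859}{-3058 - 12117} + 64} = \sqrt{\frac{10344 + 7859}{-15175} + 64} = \sqrt{18203 \left(- \frac{1}{15175}\right) + 64} = \sqrt{- \frac{18203}{15175} + 64} = \sqrt{\frac{952997}{15175}} = \frac{\sqrt{578469179}}{3035}$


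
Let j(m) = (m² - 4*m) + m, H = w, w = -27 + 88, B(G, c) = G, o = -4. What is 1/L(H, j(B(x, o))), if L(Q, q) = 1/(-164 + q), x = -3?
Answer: -146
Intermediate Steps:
w = 61
H = 61
j(m) = m² - 3*m
1/L(H, j(B(x, o))) = 1/(1/(-164 - 3*(-3 - 3))) = 1/(1/(-164 - 3*(-6))) = 1/(1/(-164 + 18)) = 1/(1/(-146)) = 1/(-1/146) = -146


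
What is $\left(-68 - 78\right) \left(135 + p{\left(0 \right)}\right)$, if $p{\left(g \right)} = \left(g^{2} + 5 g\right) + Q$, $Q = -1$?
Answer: $-19564$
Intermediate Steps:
$p{\left(g \right)} = -1 + g^{2} + 5 g$ ($p{\left(g \right)} = \left(g^{2} + 5 g\right) - 1 = -1 + g^{2} + 5 g$)
$\left(-68 - 78\right) \left(135 + p{\left(0 \right)}\right) = \left(-68 - 78\right) \left(135 + \left(-1 + 0^{2} + 5 \cdot 0\right)\right) = - 146 \left(135 + \left(-1 + 0 + 0\right)\right) = - 146 \left(135 - 1\right) = \left(-146\right) 134 = -19564$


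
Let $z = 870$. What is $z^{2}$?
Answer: $756900$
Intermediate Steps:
$z^{2} = 870^{2} = 756900$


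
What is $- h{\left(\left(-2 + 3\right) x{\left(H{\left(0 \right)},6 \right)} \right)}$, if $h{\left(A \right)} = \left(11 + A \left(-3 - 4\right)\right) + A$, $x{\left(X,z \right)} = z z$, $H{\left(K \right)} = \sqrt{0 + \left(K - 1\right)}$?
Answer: $205$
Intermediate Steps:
$H{\left(K \right)} = \sqrt{-1 + K}$ ($H{\left(K \right)} = \sqrt{0 + \left(K - 1\right)} = \sqrt{0 + \left(-1 + K\right)} = \sqrt{-1 + K}$)
$x{\left(X,z \right)} = z^{2}$
$h{\left(A \right)} = 11 - 6 A$ ($h{\left(A \right)} = \left(11 + A \left(-7\right)\right) + A = \left(11 - 7 A\right) + A = 11 - 6 A$)
$- h{\left(\left(-2 + 3\right) x{\left(H{\left(0 \right)},6 \right)} \right)} = - (11 - 6 \left(-2 + 3\right) 6^{2}) = - (11 - 6 \cdot 1 \cdot 36) = - (11 - 216) = \left(-1\right) \left(-205\right) = 205$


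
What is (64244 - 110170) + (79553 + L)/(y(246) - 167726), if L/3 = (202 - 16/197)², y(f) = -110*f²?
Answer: -12163576774933353/264851477174 ≈ -45926.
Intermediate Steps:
L = 4746867852/38809 (L = 3*(202 - 16/197)² = 3*(39778/197)² = 3*(1582289284/38809) = 4746867852/38809 ≈ 1.2231e+5)
(64244 - 110170) + (79553 + L)/(y(246) - 167726) = (64244 - 110170) + (79553 + 4746867852/38809)/(-110*246² - 167726) = -45926 + 7834240229/(38809*(-110*60516 - 167726)) = -45926 + 7834240229/(38809*(-6656760 - 167726)) = -45926 + (7834240229/38809)/(-6824486) = -45926 + (7834240229/38809)*(-1/6824486) = -45926 - 7834240229/264851477174 = -12163576774933353/264851477174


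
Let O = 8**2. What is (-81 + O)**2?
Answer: 289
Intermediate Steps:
O = 64
(-81 + O)**2 = (-81 + 64)**2 = (-17)**2 = 289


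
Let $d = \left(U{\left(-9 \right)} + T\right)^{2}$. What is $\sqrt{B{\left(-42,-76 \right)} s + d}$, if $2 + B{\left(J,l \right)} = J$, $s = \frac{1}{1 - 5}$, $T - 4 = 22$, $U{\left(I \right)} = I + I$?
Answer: $5 \sqrt{3} \approx 8.6602$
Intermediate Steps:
$U{\left(I \right)} = 2 I$
$T = 26$ ($T = 4 + 22 = 26$)
$s = - \frac{1}{4}$ ($s = \frac{1}{-4} = - \frac{1}{4} \approx -0.25$)
$B{\left(J,l \right)} = -2 + J$
$d = 64$ ($d = \left(2 \left(-9\right) + 26\right)^{2} = \left(-18 + 26\right)^{2} = 8^{2} = 64$)
$\sqrt{B{\left(-42,-76 \right)} s + d} = \sqrt{\left(-2 - 42\right) \left(- \frac{1}{4}\right) + 64} = \sqrt{\left(-44\right) \left(- \frac{1}{4}\right) + 64} = \sqrt{11 + 64} = \sqrt{75} = 5 \sqrt{3}$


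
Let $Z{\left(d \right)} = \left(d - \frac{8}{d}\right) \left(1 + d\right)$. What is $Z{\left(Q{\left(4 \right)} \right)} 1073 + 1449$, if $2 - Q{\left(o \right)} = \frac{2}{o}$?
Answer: $- \frac{106007}{12} \approx -8833.9$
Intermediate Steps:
$Q{\left(o \right)} = 2 - \frac{2}{o}$
$Z{\left(d \right)} = \left(1 + d\right) \left(d - \frac{8}{d}\right)$
$Z{\left(Q{\left(4 \right)} \right)} 1073 + 1449 = \left(-8 + \left(2 - \frac{2}{4}\right) + \left(2 - \frac{2}{4}\right)^{2} - \frac{8}{2 - \frac{2}{4}}\right) 1073 + 1449 = \left(-8 + \left(2 - \frac{1}{2}\right) + \left(2 - \frac{1}{2}\right)^{2} - \frac{8}{2 - \frac{1}{2}}\right) 1073 + 1449 = \left(-8 + \frac{3}{2} + \left(\frac{3}{2}\right)^{2} - \frac{8}{\frac{3}{2}}\right) 1073 + 1449 = \left(-8 + \frac{3}{2} + \frac{9}{4} - \frac{16}{3}\right) 1073 + 1449 = \left(- \frac{115}{12}\right) 1073 + 1449 = - \frac{123395}{12} + 1449 = - \frac{106007}{12}$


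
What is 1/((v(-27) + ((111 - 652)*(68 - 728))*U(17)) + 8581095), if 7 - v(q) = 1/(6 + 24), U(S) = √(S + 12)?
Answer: 7722991770/62944242748137481 - 321354000*√29/62944242748137481 ≈ 9.5202e-8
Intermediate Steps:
U(S) = √(12 + S)
v(q) = 209/30 (v(q) = 7 - 1/(6 + 24) = 7 - 1/30 = 209/30)
1/((v(-27) + ((111 - 652)*(68 - 728))*U(17)) + 8581095) = 1/((209/30 + ((111 - 652)*(68 - 728))*√(12 + 17)) + 8581095) = 1/((209/30 + (-541*(-660))*√29) + 8581095) = 1/((209/30 + 357060*√29) + 8581095) = 1/(257433059/30 + 357060*√29)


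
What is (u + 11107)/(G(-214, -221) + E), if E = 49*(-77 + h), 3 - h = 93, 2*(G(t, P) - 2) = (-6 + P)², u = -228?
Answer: 86/139 ≈ 0.61870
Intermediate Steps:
G(t, P) = 2 + (-6 + P)²/2
h = -90 (h = 3 - 1*93 = 3 - 93 = -90)
E = -8183 (E = 49*(-77 - 90) = 49*(-167) = -8183)
(u + 11107)/(G(-214, -221) + E) = (-228 + 11107)/((2 + (-6 - 221)²/2) - 8183) = 10879/((2 + (½)*(-227)²) - 8183) = 10879/((2 + (½)*51529) - 8183) = 10879/((2 + 51529/2) - 8183) = 10879/(51533/2 - 8183) = 10879/(35167/2) = 10879*(2/35167) = 86/139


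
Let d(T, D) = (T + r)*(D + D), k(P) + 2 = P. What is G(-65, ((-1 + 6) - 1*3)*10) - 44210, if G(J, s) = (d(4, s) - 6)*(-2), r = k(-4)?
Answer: -44038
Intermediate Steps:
k(P) = -2 + P
r = -6 (r = -2 - 4 = -6)
d(T, D) = 2*D*(-6 + T) (d(T, D) = (T - 6)*(D + D) = (-6 + T)*(2*D) = 2*D*(-6 + T))
G(J, s) = 12 + 8*s (G(J, s) = (2*s*(-6 + 4) - 6)*(-2) = (2*s*(-2) - 6)*(-2) = (-4*s - 6)*(-2) = (-6 - 4*s)*(-2) = 12 + 8*s)
G(-65, ((-1 + 6) - 1*3)*10) - 44210 = (12 + 8*(((-1 + 6) - 1*3)*10)) - 44210 = (12 + 8*((5 - 3)*10)) - 44210 = (12 + 8*(2*10)) - 44210 = (12 + 8*20) - 44210 = (12 + 160) - 44210 = 172 - 44210 = -44038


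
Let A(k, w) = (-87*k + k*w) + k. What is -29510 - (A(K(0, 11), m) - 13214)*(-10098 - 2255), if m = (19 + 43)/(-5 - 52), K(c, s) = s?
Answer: -9980460176/57 ≈ -1.7510e+8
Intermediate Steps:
m = -62/57 (m = 62/(-57) = 62*(-1/57) = -62/57 ≈ -1.0877)
A(k, w) = -86*k + k*w
-29510 - (A(K(0, 11), m) - 13214)*(-10098 - 2255) = -29510 - (11*(-86 - 62/57) - 13214)*(-10098 - 2255) = -29510 - (11*(-4964/57) - 13214)*(-12353) = -29510 - (-54604/57 - 13214)*(-12353) = -29510 - (-807802)*(-12353)/57 = -29510 - 1*9978778106/57 = -29510 - 9978778106/57 = -9980460176/57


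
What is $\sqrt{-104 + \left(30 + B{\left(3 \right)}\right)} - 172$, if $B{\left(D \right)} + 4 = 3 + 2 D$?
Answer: $-172 + i \sqrt{69} \approx -172.0 + 8.3066 i$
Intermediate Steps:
$B{\left(D \right)} = -1 + 2 D$ ($B{\left(D \right)} = -4 + \left(3 + 2 D\right) = -1 + 2 D$)
$\sqrt{-104 + \left(30 + B{\left(3 \right)}\right)} - 172 = \sqrt{-104 + \left(30 + \left(-1 + 2 \cdot 3\right)\right)} - 172 = \sqrt{-104 + \left(30 + \left(-1 + 6\right)\right)} - 172 = \sqrt{-104 + \left(30 + 5\right)} - 172 = \sqrt{-104 + 35} - 172 = \sqrt{-69} - 172 = i \sqrt{69} - 172 = -172 + i \sqrt{69}$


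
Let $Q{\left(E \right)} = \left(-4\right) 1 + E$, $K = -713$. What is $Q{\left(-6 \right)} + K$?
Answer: $-723$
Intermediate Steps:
$Q{\left(E \right)} = -4 + E$
$Q{\left(-6 \right)} + K = \left(-4 - 6\right) - 713 = -10 - 713 = -723$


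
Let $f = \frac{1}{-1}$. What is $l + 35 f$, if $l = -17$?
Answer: $-52$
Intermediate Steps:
$f = -1$
$l + 35 f = -17 + 35 \left(-1\right) = -17 - 35 = -52$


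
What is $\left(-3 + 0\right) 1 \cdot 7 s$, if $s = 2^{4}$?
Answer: $-336$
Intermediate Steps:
$s = 16$
$\left(-3 + 0\right) 1 \cdot 7 s = \left(-3 + 0\right) 1 \cdot 7 \cdot 16 = \left(-3\right) 1 \cdot 7 \cdot 16 = \left(-3\right) 7 \cdot 16 = \left(-21\right) 16 = -336$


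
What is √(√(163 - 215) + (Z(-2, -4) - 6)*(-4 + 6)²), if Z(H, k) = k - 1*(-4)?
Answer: √(-24 + 2*I*√13) ≈ 0.72799 + 4.9528*I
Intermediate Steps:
Z(H, k) = 4 + k (Z(H, k) = k + 4 = 4 + k)
√(√(163 - 215) + (Z(-2, -4) - 6)*(-4 + 6)²) = √(√(163 - 215) + ((4 - 4) - 6)*(-4 + 6)²) = √(√(-52) + (0 - 6)*2²) = √(2*I*√13 - 6*4) = √(2*I*√13 - 24) = √(-24 + 2*I*√13)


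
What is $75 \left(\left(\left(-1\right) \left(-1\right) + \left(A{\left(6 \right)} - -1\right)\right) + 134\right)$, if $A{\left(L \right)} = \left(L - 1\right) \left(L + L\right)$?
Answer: $14700$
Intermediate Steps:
$A{\left(L \right)} = 2 L \left(-1 + L\right)$ ($A{\left(L \right)} = \left(-1 + L\right) 2 L = 2 L \left(-1 + L\right)$)
$75 \left(\left(\left(-1\right) \left(-1\right) + \left(A{\left(6 \right)} - -1\right)\right) + 134\right) = 75 \left(\left(\left(-1\right) \left(-1\right) - \left(-1 - 12 \left(-1 + 6\right)\right)\right) + 134\right) = 75 \left(\left(1 + \left(2 \cdot 6 \cdot 5 + 1\right)\right) + 134\right) = 75 \left(\left(1 + \left(60 + 1\right)\right) + 134\right) = 75 \left(\left(1 + 61\right) + 134\right) = 75 \left(62 + 134\right) = 75 \cdot 196 = 14700$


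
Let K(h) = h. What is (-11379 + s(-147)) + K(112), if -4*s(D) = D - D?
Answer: -11267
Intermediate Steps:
s(D) = 0 (s(D) = -(D - D)/4 = -¼*0 = 0)
(-11379 + s(-147)) + K(112) = (-11379 + 0) + 112 = -11379 + 112 = -11267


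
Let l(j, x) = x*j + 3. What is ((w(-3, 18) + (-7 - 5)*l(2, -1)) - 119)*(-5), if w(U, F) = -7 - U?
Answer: 675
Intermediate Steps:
l(j, x) = 3 + j*x (l(j, x) = j*x + 3 = 3 + j*x)
((w(-3, 18) + (-7 - 5)*l(2, -1)) - 119)*(-5) = (((-7 - 1*(-3)) + (-7 - 5)*(3 + 2*(-1))) - 119)*(-5) = (((-7 + 3) - 12*(3 - 2)) - 119)*(-5) = ((-4 - 12*1) - 119)*(-5) = ((-4 - 12) - 119)*(-5) = (-16 - 119)*(-5) = -135*(-5) = 675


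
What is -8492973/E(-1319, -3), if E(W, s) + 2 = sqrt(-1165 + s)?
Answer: 8492973/586 + 8492973*I*sqrt(73)/293 ≈ 14493.0 + 2.4766e+5*I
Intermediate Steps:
E(W, s) = -2 + sqrt(-1165 + s)
-8492973/E(-1319, -3) = -8492973/(-2 + sqrt(-1165 - 3)) = -8492973/(-2 + sqrt(-1168)) = -8492973/(-2 + 4*I*sqrt(73))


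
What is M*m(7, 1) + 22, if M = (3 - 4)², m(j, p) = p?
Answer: 23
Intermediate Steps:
M = 1 (M = (-1)² = 1)
M*m(7, 1) + 22 = 1*1 + 22 = 1 + 22 = 23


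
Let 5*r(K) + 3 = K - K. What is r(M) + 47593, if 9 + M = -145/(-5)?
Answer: 237962/5 ≈ 47592.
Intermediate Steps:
M = 20 (M = -9 - 145/(-5) = -9 - 145*(-⅕) = -9 + 29 = 20)
r(K) = -⅗ (r(K) = -⅗ + (K - K)/5 = -⅗ + (⅕)*0 = -⅗ + 0 = -⅗)
r(M) + 47593 = -⅗ + 47593 = 237962/5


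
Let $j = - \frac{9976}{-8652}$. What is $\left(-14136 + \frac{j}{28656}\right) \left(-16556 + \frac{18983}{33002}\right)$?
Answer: $\frac{239358699311076301553}{1022780294928} \approx 2.3403 \cdot 10^{8}$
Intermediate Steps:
$j = \frac{2494}{2163}$ ($j = \left(-9976\right) \left(- \frac{1}{8652}\right) = \frac{2494}{2163} \approx 1.153$)
$\left(-14136 + \frac{j}{28656}\right) \left(-16556 + \frac{18983}{33002}\right) = \left(-14136 + \frac{2494}{2163 \cdot 28656}\right) \left(-16556 + \frac{18983}{33002}\right) = \left(-14136 + \frac{2494}{2163} \cdot \frac{1}{28656}\right) \left(-16556 + 18983 \cdot \frac{1}{33002}\right) = \left(-14136 + \frac{1247}{30991464}\right) \left(-16556 + \frac{18983}{33002}\right) = \left(- \frac{438095333857}{30991464}\right) \left(- \frac{546362129}{33002}\right) = \frac{239358699311076301553}{1022780294928}$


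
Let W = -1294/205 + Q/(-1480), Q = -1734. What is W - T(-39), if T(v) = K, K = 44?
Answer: -298185/6068 ≈ -49.141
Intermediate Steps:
T(v) = 44
W = -31193/6068 (W = -1294/205 - 1734/(-1480) = -1294*1/205 - 1734*(-1/1480) = -1294/205 + 867/740 = -31193/6068 ≈ -5.1406)
W - T(-39) = -31193/6068 - 1*44 = -31193/6068 - 44 = -298185/6068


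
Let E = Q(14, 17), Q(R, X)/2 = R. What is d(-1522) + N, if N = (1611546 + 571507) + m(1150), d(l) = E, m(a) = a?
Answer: 2184231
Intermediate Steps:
Q(R, X) = 2*R
E = 28 (E = 2*14 = 28)
d(l) = 28
N = 2184203 (N = (1611546 + 571507) + 1150 = 2183053 + 1150 = 2184203)
d(-1522) + N = 28 + 2184203 = 2184231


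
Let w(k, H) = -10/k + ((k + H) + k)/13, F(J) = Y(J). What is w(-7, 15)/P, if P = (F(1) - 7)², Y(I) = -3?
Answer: 137/9100 ≈ 0.015055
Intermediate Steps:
F(J) = -3
w(k, H) = -10/k + H/13 + 2*k/13 (w(k, H) = -10/k + ((H + k) + k)*(1/13) = -10/k + (H + 2*k)*(1/13) = -10/k + (H/13 + 2*k/13) = -10/k + H/13 + 2*k/13)
P = 100 (P = (-3 - 7)² = (-10)² = 100)
w(-7, 15)/P = ((1/13)*(-130 - 7*(15 + 2*(-7)))/(-7))/100 = ((1/13)*(-⅐)*(-130 - 7*(15 - 14)))*(1/100) = ((1/13)*(-⅐)*(-130 - 7*1))*(1/100) = ((1/13)*(-⅐)*(-130 - 7))*(1/100) = ((1/13)*(-⅐)*(-137))*(1/100) = (137/91)*(1/100) = 137/9100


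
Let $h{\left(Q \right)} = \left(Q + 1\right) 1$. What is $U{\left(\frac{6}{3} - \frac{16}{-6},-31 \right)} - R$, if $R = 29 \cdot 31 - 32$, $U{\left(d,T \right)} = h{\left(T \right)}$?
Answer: $-897$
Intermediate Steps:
$h{\left(Q \right)} = 1 + Q$ ($h{\left(Q \right)} = \left(1 + Q\right) 1 = 1 + Q$)
$U{\left(d,T \right)} = 1 + T$
$R = 867$ ($R = 899 - 32 = 867$)
$U{\left(\frac{6}{3} - \frac{16}{-6},-31 \right)} - R = \left(1 - 31\right) - 867 = -30 - 867 = -897$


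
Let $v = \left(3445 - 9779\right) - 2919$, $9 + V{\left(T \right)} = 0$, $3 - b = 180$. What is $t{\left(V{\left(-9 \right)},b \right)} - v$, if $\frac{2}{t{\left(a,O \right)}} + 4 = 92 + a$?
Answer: $\frac{730989}{79} \approx 9253.0$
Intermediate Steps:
$b = -177$ ($b = 3 - 180 = -177$)
$V{\left(T \right)} = -9$ ($V{\left(T \right)} = -9 + 0 = -9$)
$v = -9253$ ($v = -6334 - 2919 = -9253$)
$t{\left(a,O \right)} = \frac{2}{88 + a}$ ($t{\left(a,O \right)} = \frac{2}{-4 + \left(92 + a\right)} = \frac{2}{88 + a}$)
$t{\left(V{\left(-9 \right)},b \right)} - v = \frac{2}{88 - 9} - -9253 = \frac{2}{79} + 9253 = \frac{730989}{79}$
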